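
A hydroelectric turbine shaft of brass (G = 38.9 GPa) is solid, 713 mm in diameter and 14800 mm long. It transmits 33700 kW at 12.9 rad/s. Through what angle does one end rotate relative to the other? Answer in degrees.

2.24°

ω = 12.9 rad/s, so T = P/ω = 33700×10³ / 12.90 = 2.612e6 N·m.
J = πd⁴/32 = π(0.713)⁴/32 = 0.02537 m⁴.
θ = T·L/(G·J) = 2.612e6 × 14.8 / (38.9×10⁹ × 0.02537) = 0.03917 rad.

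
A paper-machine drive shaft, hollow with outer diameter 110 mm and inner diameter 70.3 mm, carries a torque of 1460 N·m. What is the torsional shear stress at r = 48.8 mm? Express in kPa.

5950 kPa

J = π(d_o⁴ − d_i⁴)/32 = π(0.110⁴ − 0.0703⁴)/32 = 1.198×10^-5 m⁴.
Shear stress varies linearly with radius: τ = T·r/J = 1460 × 0.0488 / 1.198×10^-5 = 5.949×10^6 Pa.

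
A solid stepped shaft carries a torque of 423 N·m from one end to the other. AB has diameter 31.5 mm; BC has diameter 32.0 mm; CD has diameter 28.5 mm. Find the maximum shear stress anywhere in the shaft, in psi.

13500 psi

Under the same torque, τ_max = 16T/(πd³) is largest where d is smallest — segment CD (d = 28.5 mm).
τ_max = 16·423.0/(π·(0.0285)³) = 9.306×10^7 Pa.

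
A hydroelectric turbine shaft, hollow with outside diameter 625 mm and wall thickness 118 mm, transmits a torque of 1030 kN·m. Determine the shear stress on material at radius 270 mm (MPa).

J = π(d_o⁴ − d_i⁴)/32 = π(0.625⁴ − 0.389⁴)/32 = 0.01273 m⁴.
Shear stress varies linearly with radius: τ = T·r/J = 1.030e6 × 0.270 / 0.01273 = 2.184×10^7 Pa.

21.8 MPa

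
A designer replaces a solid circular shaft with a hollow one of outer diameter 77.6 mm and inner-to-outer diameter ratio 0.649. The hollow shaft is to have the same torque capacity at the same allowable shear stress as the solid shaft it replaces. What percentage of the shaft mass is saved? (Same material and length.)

Equal τ_max and T ⇒ the solid shaft needs d_s³ = d_o³(1−k⁴), so d_s = 77.6·(1−0.649⁴)^(1/3) = 72.71 mm.
Area ratio A_h/A_s = d_o²(1−k²)/d_s² = (1−k²)/(1−k⁴)^(2/3) = 0.6593.
Mass saving = 1 − 0.6593 = 34.1 %.

34.1 %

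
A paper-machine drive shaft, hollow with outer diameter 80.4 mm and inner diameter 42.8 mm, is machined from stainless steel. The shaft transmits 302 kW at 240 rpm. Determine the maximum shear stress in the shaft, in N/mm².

128 N/mm²

ω = 2π·240/60 = 25.13 rad/s, so T = P/ω = 302×10³ / 25.13 = 12020 N·m.
J = π(d_o⁴ − d_i⁴)/32 = π(0.0804⁴ − 0.0428⁴)/32 = 3.773×10^-6 m⁴.
τ_max = T·r/J = 12020 × 0.0402 / 3.773×10^-6 = 1.280×10^8 Pa.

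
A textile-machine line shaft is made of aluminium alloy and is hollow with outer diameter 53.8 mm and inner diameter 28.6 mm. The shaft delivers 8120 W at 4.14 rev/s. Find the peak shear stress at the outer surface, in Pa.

1.11e7 Pa

ω = 2π·4.14 = 26.01 rad/s, so T = P/ω = 8120 / 26.01 = 312.2 N·m.
J = π(d_o⁴ − d_i⁴)/32 = π(0.0538⁴ − 0.0286⁴)/32 = 7.568×10^-7 m⁴.
τ_max = T·r/J = 312.2 × 0.0269 / 7.568×10^-7 = 1.110×10^7 Pa.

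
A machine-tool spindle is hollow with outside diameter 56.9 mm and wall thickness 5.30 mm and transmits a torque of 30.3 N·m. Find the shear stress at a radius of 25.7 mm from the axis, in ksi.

J = π(d_o⁴ − d_i⁴)/32 = π(0.0569⁴ − 0.0463⁴)/32 = 5.779×10^-7 m⁴.
Shear stress varies linearly with radius: τ = T·r/J = 30.30 × 0.0257 / 5.779×10^-7 = 1.347×10^6 Pa.

0.195 ksi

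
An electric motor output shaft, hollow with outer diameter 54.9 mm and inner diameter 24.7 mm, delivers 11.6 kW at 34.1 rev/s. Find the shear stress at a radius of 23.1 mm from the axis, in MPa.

ω = 2π·34.1 = 214.3 rad/s, so T = P/ω = 11.6×10³ / 214.3 = 54.14 N·m.
J = π(d_o⁴ − d_i⁴)/32 = π(0.0549⁴ − 0.0247⁴)/32 = 8.553×10^-7 m⁴.
Shear stress varies linearly with radius: τ = T·r/J = 54.14 × 0.0231 / 8.553×10^-7 = 1.462×10^6 Pa.

1.46 MPa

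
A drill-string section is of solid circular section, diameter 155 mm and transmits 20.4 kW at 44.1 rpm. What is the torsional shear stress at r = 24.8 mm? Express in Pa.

ω = 2π·44.1/60 = 4.618 rad/s, so T = P/ω = 20.4×10³ / 4.618 = 4417 N·m.
J = πd⁴/32 = π(0.155)⁴/32 = 5.667×10^-5 m⁴.
Shear stress varies linearly with radius: τ = T·r/J = 4417 × 0.0248 / 5.667×10^-5 = 1.933×10^6 Pa.

1.93e6 Pa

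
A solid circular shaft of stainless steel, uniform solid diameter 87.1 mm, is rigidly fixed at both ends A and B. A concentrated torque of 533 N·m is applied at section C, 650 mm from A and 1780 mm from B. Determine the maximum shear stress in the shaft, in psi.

436 psi

With uniform GJ and both ends fixed, compatibility θ_AC = θ_CB gives T_A·a = T_B·b, together with T_A + T_B = T₀.
T_A = T₀·b/(a+b) = 533.0·1780/2430 = 390.4 N·m; T_B = 142.6 N·m.
τ in each portion: τ_AC = 3.01×10^6 Pa, τ_CB = 1.10×10^6 Pa; maximum is in AC.
τ_max = T_AC·r/J = 390.4·0.0435/5.65×10^-6 = 3.009×10^6 Pa.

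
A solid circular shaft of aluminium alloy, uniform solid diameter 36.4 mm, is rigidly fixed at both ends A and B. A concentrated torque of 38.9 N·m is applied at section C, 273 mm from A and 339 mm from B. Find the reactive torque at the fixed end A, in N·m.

With uniform GJ and both ends fixed, compatibility θ_AC = θ_CB gives T_A·a = T_B·b, together with T_A + T_B = T₀.
T_A = T₀·b/(a+b) = 38.90·339/612.0 = 21.55 N·m; T_B = 17.35 N·m.

21.5 N·m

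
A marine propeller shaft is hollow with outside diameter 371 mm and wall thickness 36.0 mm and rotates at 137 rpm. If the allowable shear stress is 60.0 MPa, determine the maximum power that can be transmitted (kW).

4990 kW

J = π(d_o⁴ − d_i⁴)/32 = π(0.371⁴ − 0.299⁴)/32 = 1.075×10^-3 m⁴.
T_max = τ_allow·J/r = 6.00×10^7 × 1.075×10^-3 / 0.185 = 347800 N·m.
ω = 2π·137/60 = 14.35 rad/s, so P_max = T_max·ω = 4.990×10^6 W.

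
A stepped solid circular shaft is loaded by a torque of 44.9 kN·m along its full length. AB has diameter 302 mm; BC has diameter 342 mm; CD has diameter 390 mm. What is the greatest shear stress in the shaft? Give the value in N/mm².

Under the same torque, τ_max = 16T/(πd³) is largest where d is smallest — segment AB (d = 302 mm).
τ_max = 16·44900/(π·(0.302)³) = 8.302×10^6 Pa.

8.30 N/mm²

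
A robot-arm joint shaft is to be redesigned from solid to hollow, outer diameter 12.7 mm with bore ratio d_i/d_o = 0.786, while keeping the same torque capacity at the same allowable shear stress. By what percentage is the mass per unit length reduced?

Equal τ_max and T ⇒ the solid shaft needs d_s³ = d_o³(1−k⁴), so d_s = 12.7·(1−0.786⁴)^(1/3) = 10.82 mm.
Area ratio A_h/A_s = d_o²(1−k²)/d_s² = (1−k²)/(1−k⁴)^(2/3) = 0.5266.
Mass saving = 1 − 0.5266 = 47.3 %.

47.3 %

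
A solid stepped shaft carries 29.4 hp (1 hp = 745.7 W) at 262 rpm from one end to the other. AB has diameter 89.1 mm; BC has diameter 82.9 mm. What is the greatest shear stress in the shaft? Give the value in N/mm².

ω = 2π·262/60 = 27.44 rad/s, so T = P/ω = 29.4×745.7 / 27.44 = 799.1 N·m.
Under the same torque, τ_max = 16T/(πd³) is largest where d is smallest — segment BC (d = 82.9 mm).
τ_max = 16·799.1/(π·(0.0829)³) = 7.143×10^6 Pa.

7.14 N/mm²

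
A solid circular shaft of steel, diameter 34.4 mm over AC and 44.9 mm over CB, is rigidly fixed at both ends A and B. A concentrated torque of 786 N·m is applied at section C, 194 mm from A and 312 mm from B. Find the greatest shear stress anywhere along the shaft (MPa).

Compatibility: T_A·a/J_AC = T_B·b/J_CB with T_A + T_B = T₀.
J_AC = 1.37×10^-7 m⁴, J_CB = 3.99×10^-7 m⁴, so T_A = T₀·(J_AC/a)/((J_AC/a)+(J_CB/b)) = 280.2 N·m, T_B = 505.8 N·m.
τ in each portion: τ_AC = 3.51×10^7 Pa, τ_CB = 2.85×10^7 Pa; maximum is in AC.
τ_max = T_AC·r/J = 280.2·0.0172/1.37×10^-7 = 3.506×10^7 Pa.

35.1 MPa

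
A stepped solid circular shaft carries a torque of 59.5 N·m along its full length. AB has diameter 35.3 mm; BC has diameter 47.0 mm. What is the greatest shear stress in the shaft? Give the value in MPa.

Under the same torque, τ_max = 16T/(πd³) is largest where d is smallest — segment AB (d = 35.3 mm).
τ_max = 16·59.50/(π·(0.0353)³) = 6.889×10^6 Pa.

6.89 MPa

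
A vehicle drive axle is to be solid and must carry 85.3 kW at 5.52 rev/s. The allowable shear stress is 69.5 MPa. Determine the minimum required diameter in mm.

56.5 mm

ω = 2π·5.52 = 34.68 rad/s, so T = P/ω = 85.3×10³ / 34.68 = 2459 N·m.
For a solid shaft τ_max = 16T/(πd³), so d = (16T/(π τ_allow))^(1/3) = (16·2459/(π·6.95×10^7))^(1/3) = 0.05649 m.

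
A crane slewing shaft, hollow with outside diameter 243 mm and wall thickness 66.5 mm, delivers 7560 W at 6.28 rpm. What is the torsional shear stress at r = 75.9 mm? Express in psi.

ω = 2π·6.28/60 = 0.6576 rad/s, so T = P/ω = 7560 / 0.6576 = 11500 N·m.
J = π(d_o⁴ − d_i⁴)/32 = π(0.243⁴ − 0.110⁴)/32 = 3.279×10^-4 m⁴.
Shear stress varies linearly with radius: τ = T·r/J = 11500 × 0.0759 / 3.279×10^-4 = 2.661×10^6 Pa.

386 psi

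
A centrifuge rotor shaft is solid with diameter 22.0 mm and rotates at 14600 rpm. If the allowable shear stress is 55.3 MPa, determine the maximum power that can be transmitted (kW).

J = πd⁴/32 = π(0.0220)⁴/32 = 2.300×10^-8 m⁴.
T_max = τ_allow·J/r = 5.53×10^7 × 2.300×10^-8 / 0.0110 = 115.6 N·m.
ω = 2π·14600/60 = 1529 rad/s, so P_max = T_max·ω = 1.768×10^5 W.

177 kW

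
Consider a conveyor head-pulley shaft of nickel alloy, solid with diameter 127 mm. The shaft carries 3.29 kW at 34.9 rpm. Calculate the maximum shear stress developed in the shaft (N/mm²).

ω = 2π·34.9/60 = 3.655 rad/s, so T = P/ω = 3.29×10³ / 3.655 = 900.2 N·m.
J = πd⁴/32 = π(0.127)⁴/32 = 2.554×10^-5 m⁴.
τ_max = T·r/J = 900.2 × 0.0635 / 2.554×10^-5 = 2.238×10^6 Pa.

2.24 N/mm²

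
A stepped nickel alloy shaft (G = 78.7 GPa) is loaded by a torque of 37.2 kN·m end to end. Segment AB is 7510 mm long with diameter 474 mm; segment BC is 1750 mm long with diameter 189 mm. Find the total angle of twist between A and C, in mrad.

J_AB = π(0.474)⁴/32 = 4.96×10^-3 m⁴; J_BC = π(0.189)⁴/32 = 1.25×10^-4 m⁴.
θ = (T/G)·Σ L_i/J_i = (37200/78.7×10⁹)·(7.51/4.96×10^-3 + 1.75/1.25×10^-4) = 7.320×10^-3 rad.

7.32 mrad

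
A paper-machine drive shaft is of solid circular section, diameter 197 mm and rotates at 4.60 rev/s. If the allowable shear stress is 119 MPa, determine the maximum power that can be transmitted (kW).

5160 kW

J = πd⁴/32 = π(0.197)⁴/32 = 1.479×10^-4 m⁴.
T_max = τ_allow·J/r = 1.19×10^8 × 1.479×10^-4 / 0.0985 = 178600 N·m.
ω = 2π·4.60 = 28.90 rad/s, so P_max = T_max·ω = 5.163×10^6 W.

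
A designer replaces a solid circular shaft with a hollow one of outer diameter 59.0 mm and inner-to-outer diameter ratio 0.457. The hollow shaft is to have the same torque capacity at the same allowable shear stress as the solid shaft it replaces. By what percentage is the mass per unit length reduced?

18.5 %

Equal τ_max and T ⇒ the solid shaft needs d_s³ = d_o³(1−k⁴), so d_s = 59.0·(1−0.457⁴)^(1/3) = 58.13 mm.
Area ratio A_h/A_s = d_o²(1−k²)/d_s² = (1−k²)/(1−k⁴)^(2/3) = 0.8150.
Mass saving = 1 − 0.8150 = 18.5 %.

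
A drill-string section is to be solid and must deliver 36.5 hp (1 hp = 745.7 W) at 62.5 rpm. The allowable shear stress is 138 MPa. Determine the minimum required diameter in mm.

53.5 mm

ω = 2π·62.5/60 = 6.545 rad/s, so T = P/ω = 36.5×745.7 / 6.545 = 4159 N·m.
For a solid shaft τ_max = 16T/(πd³), so d = (16T/(π τ_allow))^(1/3) = (16·4159/(π·1.38×10^8))^(1/3) = 0.05354 m.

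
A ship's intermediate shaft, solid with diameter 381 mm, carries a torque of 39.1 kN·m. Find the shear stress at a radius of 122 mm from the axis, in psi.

J = πd⁴/32 = π(0.381)⁴/32 = 2.069×10^-3 m⁴.
Shear stress varies linearly with radius: τ = T·r/J = 39100 × 0.122 / 2.069×10^-3 = 2.306×10^6 Pa.

334 psi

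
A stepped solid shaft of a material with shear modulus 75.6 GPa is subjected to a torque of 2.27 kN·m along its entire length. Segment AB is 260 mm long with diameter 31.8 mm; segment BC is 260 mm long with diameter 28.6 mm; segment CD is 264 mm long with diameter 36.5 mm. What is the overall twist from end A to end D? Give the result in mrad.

242 mrad

J_AB = π(0.0318)⁴/32 = 1.00×10^-7 m⁴; J_BC = π(0.0286)⁴/32 = 6.57×10^-8 m⁴; J_CD = π(0.0365)⁴/32 = 1.74×10^-7 m⁴.
θ = (T/G)·Σ L_i/J_i = (2270/75.6×10⁹)·(0.260/1.00×10^-7 + 0.260/6.57×10^-8 + 0.264/1.74×10^-7) = 0.2421 rad.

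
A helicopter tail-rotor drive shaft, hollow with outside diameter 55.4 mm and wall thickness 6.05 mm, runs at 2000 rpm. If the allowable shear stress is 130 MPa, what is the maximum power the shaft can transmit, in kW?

J = π(d_o⁴ − d_i⁴)/32 = π(0.0554⁴ − 0.0433⁴)/32 = 5.797×10^-7 m⁴.
T_max = τ_allow·J/r = 1.30×10^8 × 5.797×10^-7 / 0.0277 = 2721 N·m.
ω = 2π·2000/60 = 209.4 rad/s, so P_max = T_max·ω = 5.698×10^5 W.

570 kW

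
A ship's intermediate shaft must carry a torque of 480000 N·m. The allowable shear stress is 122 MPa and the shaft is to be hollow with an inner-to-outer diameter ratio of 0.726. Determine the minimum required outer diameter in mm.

For a hollow shaft with d_i/d_o = 0.726: τ_max = 16T/(π d_o³ (1−k⁴)), so d_o = [16T/(π τ_allow (1−k⁴))]^(1/3) = [16·480000/(π·1.22×10^8·0.7222)]^(1/3) = 0.3027 m.

303 mm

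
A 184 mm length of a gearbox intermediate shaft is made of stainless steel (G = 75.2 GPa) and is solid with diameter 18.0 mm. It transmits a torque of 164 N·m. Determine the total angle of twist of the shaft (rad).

J = πd⁴/32 = π(0.0180)⁴/32 = 1.031×10^-8 m⁴.
θ = T·L/(G·J) = 164.0 × 0.184 / (75.2×10⁹ × 1.031×10^-8) = 0.03894 rad.

0.0389 rad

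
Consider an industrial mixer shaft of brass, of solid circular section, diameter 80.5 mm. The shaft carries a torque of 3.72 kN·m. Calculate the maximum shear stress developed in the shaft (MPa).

J = πd⁴/32 = π(0.0805)⁴/32 = 4.123×10^-6 m⁴.
τ_max = T·r/J = 3720 × 0.0403 / 4.123×10^-6 = 3.632×10^7 Pa.

36.3 MPa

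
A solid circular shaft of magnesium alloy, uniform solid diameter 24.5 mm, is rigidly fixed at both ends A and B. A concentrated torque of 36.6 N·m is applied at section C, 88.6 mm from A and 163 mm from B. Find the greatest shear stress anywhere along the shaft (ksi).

1.19 ksi

With uniform GJ and both ends fixed, compatibility θ_AC = θ_CB gives T_A·a = T_B·b, together with T_A + T_B = T₀.
T_A = T₀·b/(a+b) = 36.60·163/251.6 = 23.71 N·m; T_B = 12.89 N·m.
τ in each portion: τ_AC = 8.21×10^6 Pa, τ_CB = 4.46×10^6 Pa; maximum is in AC.
τ_max = T_AC·r/J = 23.71·0.0123/3.54×10^-8 = 8.212×10^6 Pa.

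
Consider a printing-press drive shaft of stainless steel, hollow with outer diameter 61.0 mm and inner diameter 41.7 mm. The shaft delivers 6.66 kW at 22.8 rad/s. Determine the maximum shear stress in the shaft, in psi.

ω = 22.8 rad/s, so T = P/ω = 6.66×10³ / 22.80 = 292.1 N·m.
J = π(d_o⁴ − d_i⁴)/32 = π(0.0610⁴ − 0.0417⁴)/32 = 1.062×10^-6 m⁴.
τ_max = T·r/J = 292.1 × 0.0305 / 1.062×10^-6 = 8.385×10^6 Pa.

1220 psi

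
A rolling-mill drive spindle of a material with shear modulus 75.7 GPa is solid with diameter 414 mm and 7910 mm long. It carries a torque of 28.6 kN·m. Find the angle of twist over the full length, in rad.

0.00104 rad

J = πd⁴/32 = π(0.414)⁴/32 = 2.884×10^-3 m⁴.
θ = T·L/(G·J) = 28600 × 7.91 / (75.7×10⁹ × 2.884×10^-3) = 1.036×10^-3 rad.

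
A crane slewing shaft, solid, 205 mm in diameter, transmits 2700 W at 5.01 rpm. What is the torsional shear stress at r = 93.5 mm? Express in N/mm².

ω = 2π·5.01/60 = 0.5246 rad/s, so T = P/ω = 2700 / 0.5246 = 5146 N·m.
J = πd⁴/32 = π(0.205)⁴/32 = 1.734×10^-4 m⁴.
Shear stress varies linearly with radius: τ = T·r/J = 5146 × 0.0935 / 1.734×10^-4 = 2.775×10^6 Pa.

2.78 N/mm²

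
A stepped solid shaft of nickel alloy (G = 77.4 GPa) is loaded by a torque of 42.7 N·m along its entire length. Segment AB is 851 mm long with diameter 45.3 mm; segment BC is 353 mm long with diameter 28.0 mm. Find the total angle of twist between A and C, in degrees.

0.250°

J_AB = π(0.0453)⁴/32 = 4.13×10^-7 m⁴; J_BC = π(0.0280)⁴/32 = 6.03×10^-8 m⁴.
θ = (T/G)·Σ L_i/J_i = (42.70/77.4×10⁹)·(0.851/4.13×10^-7 + 0.353/6.03×10^-8) = 4.363×10^-3 rad.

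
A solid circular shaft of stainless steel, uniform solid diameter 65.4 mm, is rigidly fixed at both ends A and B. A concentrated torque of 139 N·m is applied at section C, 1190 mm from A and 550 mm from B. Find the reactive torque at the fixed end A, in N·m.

With uniform GJ and both ends fixed, compatibility θ_AC = θ_CB gives T_A·a = T_B·b, together with T_A + T_B = T₀.
T_A = T₀·b/(a+b) = 139.0·550/1740 = 43.94 N·m; T_B = 95.06 N·m.

43.9 N·m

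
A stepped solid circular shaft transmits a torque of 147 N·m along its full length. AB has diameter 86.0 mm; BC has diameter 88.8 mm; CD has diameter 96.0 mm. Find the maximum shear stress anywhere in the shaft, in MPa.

1.18 MPa

Under the same torque, τ_max = 16T/(πd³) is largest where d is smallest — segment AB (d = 86.0 mm).
τ_max = 16·147.0/(π·(0.0860)³) = 1.177×10^6 Pa.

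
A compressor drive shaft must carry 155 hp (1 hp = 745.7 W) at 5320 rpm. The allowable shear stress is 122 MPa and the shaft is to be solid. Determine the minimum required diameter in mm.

20.5 mm

ω = 2π·5320/60 = 557.1 rad/s, so T = P/ω = 155×745.7 / 557.1 = 207.5 N·m.
For a solid shaft τ_max = 16T/(πd³), so d = (16T/(π τ_allow))^(1/3) = (16·207.5/(π·1.22×10^8))^(1/3) = 0.02054 m.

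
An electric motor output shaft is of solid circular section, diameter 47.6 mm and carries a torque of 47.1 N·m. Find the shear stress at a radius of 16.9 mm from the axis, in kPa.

1580 kPa

J = πd⁴/32 = π(0.0476)⁴/32 = 5.040×10^-7 m⁴.
Shear stress varies linearly with radius: τ = T·r/J = 47.10 × 0.0169 / 5.040×10^-7 = 1.579×10^6 Pa.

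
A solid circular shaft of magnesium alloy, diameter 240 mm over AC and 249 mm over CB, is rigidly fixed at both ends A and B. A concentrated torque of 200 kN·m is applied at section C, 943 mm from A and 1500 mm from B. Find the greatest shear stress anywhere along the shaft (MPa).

Compatibility: T_A·a/J_AC = T_B·b/J_CB with T_A + T_B = T₀.
J_AC = 3.26×10^-4 m⁴, J_CB = 3.77×10^-4 m⁴, so T_A = T₀·(J_AC/a)/((J_AC/a)+(J_CB/b)) = 115700 N·m, T_B = 84290 N·m.
τ in each portion: τ_AC = 4.26×10^7 Pa, τ_CB = 2.78×10^7 Pa; maximum is in AC.
τ_max = T_AC·r/J = 115700·0.120/3.26×10^-4 = 4.263×10^7 Pa.

42.6 MPa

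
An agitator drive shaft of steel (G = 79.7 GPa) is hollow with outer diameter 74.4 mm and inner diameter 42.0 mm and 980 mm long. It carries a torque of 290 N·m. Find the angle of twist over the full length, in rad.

J = π(d_o⁴ − d_i⁴)/32 = π(0.0744⁴ − 0.0420⁴)/32 = 2.703×10^-6 m⁴.
θ = T·L/(G·J) = 290.0 × 0.980 / (79.7×10⁹ × 2.703×10^-6) = 1.319×10^-3 rad.

0.00132 rad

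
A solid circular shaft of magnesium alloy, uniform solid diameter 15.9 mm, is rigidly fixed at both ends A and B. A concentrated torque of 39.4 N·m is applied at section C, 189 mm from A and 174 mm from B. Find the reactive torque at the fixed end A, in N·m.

18.9 N·m

With uniform GJ and both ends fixed, compatibility θ_AC = θ_CB gives T_A·a = T_B·b, together with T_A + T_B = T₀.
T_A = T₀·b/(a+b) = 39.40·174/363.0 = 18.89 N·m; T_B = 20.51 N·m.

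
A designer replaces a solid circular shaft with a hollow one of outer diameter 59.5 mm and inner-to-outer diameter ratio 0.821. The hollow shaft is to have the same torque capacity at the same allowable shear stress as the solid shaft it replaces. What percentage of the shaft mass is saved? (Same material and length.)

51.2 %

Equal τ_max and T ⇒ the solid shaft needs d_s³ = d_o³(1−k⁴), so d_s = 59.5·(1−0.821⁴)^(1/3) = 48.62 mm.
Area ratio A_h/A_s = d_o²(1−k²)/d_s² = (1−k²)/(1−k⁴)^(2/3) = 0.4881.
Mass saving = 1 − 0.4881 = 51.2 %.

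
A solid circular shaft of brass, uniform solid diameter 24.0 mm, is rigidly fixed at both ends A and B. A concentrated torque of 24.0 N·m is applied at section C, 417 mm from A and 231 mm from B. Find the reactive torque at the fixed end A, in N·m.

With uniform GJ and both ends fixed, compatibility θ_AC = θ_CB gives T_A·a = T_B·b, together with T_A + T_B = T₀.
T_A = T₀·b/(a+b) = 24.00·231/648.0 = 8.556 N·m; T_B = 15.44 N·m.

8.56 N·m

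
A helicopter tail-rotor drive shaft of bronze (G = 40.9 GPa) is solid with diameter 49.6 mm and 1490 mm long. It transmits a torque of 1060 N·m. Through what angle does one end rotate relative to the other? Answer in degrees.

J = πd⁴/32 = π(0.0496)⁴/32 = 5.942×10^-7 m⁴.
θ = T·L/(G·J) = 1060 × 1.49 / (40.9×10⁹ × 5.942×10^-7) = 0.06499 rad.

3.72°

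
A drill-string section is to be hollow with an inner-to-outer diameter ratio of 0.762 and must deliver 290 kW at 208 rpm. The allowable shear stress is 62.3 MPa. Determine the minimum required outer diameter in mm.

118 mm

ω = 2π·208/60 = 21.78 rad/s, so T = P/ω = 290×10³ / 21.78 = 13310 N·m.
For a hollow shaft with d_i/d_o = 0.762: τ_max = 16T/(π d_o³ (1−k⁴)), so d_o = [16T/(π τ_allow (1−k⁴))]^(1/3) = [16·13310/(π·6.23×10^7·0.6629)]^(1/3) = 0.1180 m.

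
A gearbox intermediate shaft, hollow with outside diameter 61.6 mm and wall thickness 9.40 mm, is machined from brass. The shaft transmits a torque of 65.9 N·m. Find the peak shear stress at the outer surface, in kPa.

J = π(d_o⁴ − d_i⁴)/32 = π(0.0616⁴ − 0.0428⁴)/32 = 1.084×10^-6 m⁴.
τ_max = T·r/J = 65.90 × 0.0308 / 1.084×10^-6 = 1.872×10^6 Pa.

1870 kPa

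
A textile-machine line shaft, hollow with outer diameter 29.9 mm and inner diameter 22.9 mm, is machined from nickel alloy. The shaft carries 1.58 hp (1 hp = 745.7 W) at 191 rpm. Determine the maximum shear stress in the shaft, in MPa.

17.1 MPa

ω = 2π·191/60 = 20.00 rad/s, so T = P/ω = 1.58×745.7 / 20.00 = 58.91 N·m.
J = π(d_o⁴ − d_i⁴)/32 = π(0.0299⁴ − 0.0229⁴)/32 = 5.147×10^-8 m⁴.
τ_max = T·r/J = 58.91 × 0.0149 / 5.147×10^-8 = 1.711×10^7 Pa.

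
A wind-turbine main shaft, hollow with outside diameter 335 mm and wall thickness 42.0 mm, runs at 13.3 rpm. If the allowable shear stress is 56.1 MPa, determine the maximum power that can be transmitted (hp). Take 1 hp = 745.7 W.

J = π(d_o⁴ − d_i⁴)/32 = π(0.335⁴ − 0.251⁴)/32 = 8.468×10^-4 m⁴.
T_max = τ_allow·J/r = 5.61×10^7 × 8.468×10^-4 / 0.168 = 283600 N·m.
ω = 2π·13.3/60 = 1.393 rad/s, so P_max = T_max·ω = 3.950×10^5 W.

530 hp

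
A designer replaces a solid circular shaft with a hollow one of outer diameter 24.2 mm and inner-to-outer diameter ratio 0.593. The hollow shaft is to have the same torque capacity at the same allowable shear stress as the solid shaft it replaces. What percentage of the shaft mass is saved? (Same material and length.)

29.2 %

Equal τ_max and T ⇒ the solid shaft needs d_s³ = d_o³(1−k⁴), so d_s = 24.2·(1−0.593⁴)^(1/3) = 23.16 mm.
Area ratio A_h/A_s = d_o²(1−k²)/d_s² = (1−k²)/(1−k⁴)^(2/3) = 0.7080.
Mass saving = 1 − 0.7080 = 29.2 %.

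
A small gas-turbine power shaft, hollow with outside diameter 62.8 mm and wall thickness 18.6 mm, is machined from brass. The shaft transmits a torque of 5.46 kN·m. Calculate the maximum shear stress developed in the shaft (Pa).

1.15e8 Pa

J = π(d_o⁴ − d_i⁴)/32 = π(0.0628⁴ − 0.0256⁴)/32 = 1.485×10^-6 m⁴.
τ_max = T·r/J = 5460 × 0.0314 / 1.485×10^-6 = 1.155×10^8 Pa.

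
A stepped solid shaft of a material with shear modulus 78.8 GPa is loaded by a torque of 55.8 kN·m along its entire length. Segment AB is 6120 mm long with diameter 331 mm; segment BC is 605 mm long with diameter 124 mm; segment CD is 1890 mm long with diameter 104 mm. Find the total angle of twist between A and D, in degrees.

7.94°

J_AB = π(0.331)⁴/32 = 1.18×10^-3 m⁴; J_BC = π(0.124)⁴/32 = 2.32×10^-5 m⁴; J_CD = π(0.104)⁴/32 = 1.15×10^-5 m⁴.
θ = (T/G)·Σ L_i/J_i = (55800/78.8×10⁹)·(6.12/1.18×10^-3 + 0.605/2.32×10^-5 + 1.89/1.15×10^-5) = 0.1387 rad.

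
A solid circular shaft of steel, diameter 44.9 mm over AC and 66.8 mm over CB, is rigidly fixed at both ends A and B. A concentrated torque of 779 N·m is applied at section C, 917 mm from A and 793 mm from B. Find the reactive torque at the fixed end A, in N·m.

Compatibility: T_A·a/J_AC = T_B·b/J_CB with T_A + T_B = T₀.
J_AC = 3.99×10^-7 m⁴, J_CB = 1.95×10^-6 m⁴, so T_A = T₀·(J_AC/a)/((J_AC/a)+(J_CB/b)) = 116.9 N·m, T_B = 662.1 N·m.

117 N·m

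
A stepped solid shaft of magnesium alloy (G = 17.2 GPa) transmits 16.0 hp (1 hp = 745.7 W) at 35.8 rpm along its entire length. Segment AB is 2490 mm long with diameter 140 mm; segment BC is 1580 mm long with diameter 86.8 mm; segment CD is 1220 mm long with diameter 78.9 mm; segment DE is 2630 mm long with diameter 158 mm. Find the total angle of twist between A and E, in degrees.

7.56°

ω = 2π·35.8/60 = 3.749 rad/s, so T = P/ω = 16.0×745.7 / 3.749 = 3183 N·m.
J_AB = π(0.140)⁴/32 = 3.77×10^-5 m⁴; J_BC = π(0.0868)⁴/32 = 5.57×10^-6 m⁴; J_CD = π(0.0789)⁴/32 = 3.80×10^-6 m⁴; J_DE = π(0.158)⁴/32 = 6.12×10^-5 m⁴.
θ = (T/G)·Σ L_i/J_i = (3183/17.2×10⁹)·(2.49/3.77×10^-5 + 1.58/5.57×10^-6 + 1.22/3.80×10^-6 + 2.63/6.12×10^-5) = 0.1320 rad.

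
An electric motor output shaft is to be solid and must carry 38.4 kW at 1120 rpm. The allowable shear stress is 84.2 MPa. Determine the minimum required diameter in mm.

27.1 mm

ω = 2π·1120/60 = 117.3 rad/s, so T = P/ω = 38.4×10³ / 117.3 = 327.4 N·m.
For a solid shaft τ_max = 16T/(πd³), so d = (16T/(π τ_allow))^(1/3) = (16·327.4/(π·8.42×10^7))^(1/3) = 0.02705 m.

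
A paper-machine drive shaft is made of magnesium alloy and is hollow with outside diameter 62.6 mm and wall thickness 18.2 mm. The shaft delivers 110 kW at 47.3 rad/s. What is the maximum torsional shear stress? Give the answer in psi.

7220 psi

ω = 47.3 rad/s, so T = P/ω = 110×10³ / 47.30 = 2326 N·m.
J = π(d_o⁴ − d_i⁴)/32 = π(0.0626⁴ − 0.0262⁴)/32 = 1.461×10^-6 m⁴.
τ_max = T·r/J = 2326 × 0.0313 / 1.461×10^-6 = 4.981×10^7 Pa.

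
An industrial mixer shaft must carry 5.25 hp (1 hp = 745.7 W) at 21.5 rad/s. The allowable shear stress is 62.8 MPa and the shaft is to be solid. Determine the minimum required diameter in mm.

ω = 21.5 rad/s, so T = P/ω = 5.25×745.7 / 21.50 = 182.1 N·m.
For a solid shaft τ_max = 16T/(πd³), so d = (16T/(π τ_allow))^(1/3) = (16·182.1/(π·6.28×10^7))^(1/3) = 0.02453 m.

24.5 mm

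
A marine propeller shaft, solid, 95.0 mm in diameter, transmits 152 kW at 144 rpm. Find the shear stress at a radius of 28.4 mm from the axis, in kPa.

35800 kPa

ω = 2π·144/60 = 15.08 rad/s, so T = P/ω = 152×10³ / 15.08 = 10080 N·m.
J = πd⁴/32 = π(0.0950)⁴/32 = 7.996×10^-6 m⁴.
Shear stress varies linearly with radius: τ = T·r/J = 10080 × 0.0284 / 7.996×10^-6 = 3.580×10^7 Pa.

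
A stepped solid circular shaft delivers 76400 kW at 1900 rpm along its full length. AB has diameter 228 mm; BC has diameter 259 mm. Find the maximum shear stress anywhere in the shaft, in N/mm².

165 N/mm²

ω = 2π·1900/60 = 199.0 rad/s, so T = P/ω = 76400×10³ / 199.0 = 384000 N·m.
Under the same torque, τ_max = 16T/(πd³) is largest where d is smallest — segment AB (d = 228 mm).
τ_max = 16·384000/(π·(0.228)³) = 1.650×10^8 Pa.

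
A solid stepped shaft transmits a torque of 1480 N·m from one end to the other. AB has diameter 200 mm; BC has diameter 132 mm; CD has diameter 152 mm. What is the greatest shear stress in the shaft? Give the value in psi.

475 psi

Under the same torque, τ_max = 16T/(πd³) is largest where d is smallest — segment BC (d = 132 mm).
τ_max = 16·1480/(π·(0.132)³) = 3.277×10^6 Pa.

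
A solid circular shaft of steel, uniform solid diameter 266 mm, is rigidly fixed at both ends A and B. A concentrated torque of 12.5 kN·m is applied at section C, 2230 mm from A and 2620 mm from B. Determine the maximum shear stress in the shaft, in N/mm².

1.83 N/mm²

With uniform GJ and both ends fixed, compatibility θ_AC = θ_CB gives T_A·a = T_B·b, together with T_A + T_B = T₀.
T_A = T₀·b/(a+b) = 12500·2620/4850 = 6753 N·m; T_B = 5747 N·m.
τ in each portion: τ_AC = 1.83×10^6 Pa, τ_CB = 1.56×10^6 Pa; maximum is in AC.
τ_max = T_AC·r/J = 6753·0.133/4.92×10^-4 = 1.827×10^6 Pa.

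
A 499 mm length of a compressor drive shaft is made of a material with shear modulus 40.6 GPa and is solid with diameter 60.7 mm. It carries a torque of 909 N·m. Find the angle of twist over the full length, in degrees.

0.480°

J = πd⁴/32 = π(0.0607)⁴/32 = 1.333×10^-6 m⁴.
θ = T·L/(G·J) = 909.0 × 0.499 / (40.6×10⁹ × 1.333×10^-6) = 8.383×10^-3 rad.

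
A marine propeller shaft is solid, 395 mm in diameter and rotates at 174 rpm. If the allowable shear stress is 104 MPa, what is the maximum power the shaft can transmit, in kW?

22900 kW

J = πd⁴/32 = π(0.395)⁴/32 = 2.390×10^-3 m⁴.
T_max = τ_allow·J/r = 1.04×10^8 × 2.390×10^-3 / 0.198 = 1.259e6 N·m.
ω = 2π·174/60 = 18.22 rad/s, so P_max = T_max·ω = 2.293×10^7 W.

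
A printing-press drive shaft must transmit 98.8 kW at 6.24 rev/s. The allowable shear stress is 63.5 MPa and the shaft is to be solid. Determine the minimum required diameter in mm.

58.7 mm

ω = 2π·6.24 = 39.21 rad/s, so T = P/ω = 98.8×10³ / 39.21 = 2520 N·m.
For a solid shaft τ_max = 16T/(πd³), so d = (16T/(π τ_allow))^(1/3) = (16·2520/(π·6.35×10^7))^(1/3) = 0.05869 m.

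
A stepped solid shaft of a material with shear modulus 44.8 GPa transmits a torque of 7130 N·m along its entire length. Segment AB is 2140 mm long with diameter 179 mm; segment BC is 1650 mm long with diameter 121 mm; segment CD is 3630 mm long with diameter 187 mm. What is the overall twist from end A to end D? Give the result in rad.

0.0207 rad

J_AB = π(0.179)⁴/32 = 1.01×10^-4 m⁴; J_BC = π(0.121)⁴/32 = 2.10×10^-5 m⁴; J_CD = π(0.187)⁴/32 = 1.20×10^-4 m⁴.
θ = (T/G)·Σ L_i/J_i = (7130/44.8×10⁹)·(2.14/1.01×10^-4 + 1.65/2.10×10^-5 + 3.63/1.20×10^-4) = 0.02067 rad.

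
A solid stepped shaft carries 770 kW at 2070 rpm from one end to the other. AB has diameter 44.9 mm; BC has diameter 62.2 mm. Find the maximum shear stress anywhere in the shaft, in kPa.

ω = 2π·2070/60 = 216.8 rad/s, so T = P/ω = 770×10³ / 216.8 = 3552 N·m.
Under the same torque, τ_max = 16T/(πd³) is largest where d is smallest — segment AB (d = 44.9 mm).
τ_max = 16·3552/(π·(0.0449)³) = 1.999×10^8 Pa.

200000 kPa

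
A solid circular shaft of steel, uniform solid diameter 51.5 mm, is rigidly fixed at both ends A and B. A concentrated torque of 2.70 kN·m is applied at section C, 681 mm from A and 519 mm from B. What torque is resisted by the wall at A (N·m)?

1170 N·m

With uniform GJ and both ends fixed, compatibility θ_AC = θ_CB gives T_A·a = T_B·b, together with T_A + T_B = T₀.
T_A = T₀·b/(a+b) = 2700·519/1200 = 1168 N·m; T_B = 1532 N·m.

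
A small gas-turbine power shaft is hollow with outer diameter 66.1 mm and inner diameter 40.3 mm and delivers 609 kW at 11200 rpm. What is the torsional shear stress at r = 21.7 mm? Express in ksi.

ω = 2π·11200/60 = 1173 rad/s, so T = P/ω = 609×10³ / 1173 = 519.2 N·m.
J = π(d_o⁴ − d_i⁴)/32 = π(0.0661⁴ − 0.0403⁴)/32 = 1.615×10^-6 m⁴.
Shear stress varies linearly with radius: τ = T·r/J = 519.2 × 0.0217 / 1.615×10^-6 = 6.976×10^6 Pa.

1.01 ksi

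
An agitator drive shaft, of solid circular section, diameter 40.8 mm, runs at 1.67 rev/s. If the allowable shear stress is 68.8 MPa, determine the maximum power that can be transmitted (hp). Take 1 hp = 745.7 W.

J = πd⁴/32 = π(0.0408)⁴/32 = 2.720×10^-7 m⁴.
T_max = τ_allow·J/r = 6.88×10^7 × 2.720×10^-7 / 0.0204 = 917.5 N·m.
ω = 2π·1.67 = 10.49 rad/s, so P_max = T_max·ω = 9627 W.

12.9 hp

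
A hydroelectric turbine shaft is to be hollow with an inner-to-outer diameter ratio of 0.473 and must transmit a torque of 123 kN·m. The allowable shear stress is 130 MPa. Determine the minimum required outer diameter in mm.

172 mm

For a hollow shaft with d_i/d_o = 0.473: τ_max = 16T/(π d_o³ (1−k⁴)), so d_o = [16T/(π τ_allow (1−k⁴))]^(1/3) = [16·123000/(π·1.30×10^8·0.9499)]^(1/3) = 0.1718 m.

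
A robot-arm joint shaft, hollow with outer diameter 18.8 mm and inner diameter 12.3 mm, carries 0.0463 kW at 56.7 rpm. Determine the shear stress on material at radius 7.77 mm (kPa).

6050 kPa

ω = 2π·56.7/60 = 5.938 rad/s, so T = P/ω = 0.0463×10³ / 5.938 = 7.798 N·m.
J = π(d_o⁴ − d_i⁴)/32 = π(0.0188⁴ − 0.0123⁴)/32 = 1.002×10^-8 m⁴.
Shear stress varies linearly with radius: τ = T·r/J = 7.798 × 0.00777 / 1.002×10^-8 = 6.049×10^6 Pa.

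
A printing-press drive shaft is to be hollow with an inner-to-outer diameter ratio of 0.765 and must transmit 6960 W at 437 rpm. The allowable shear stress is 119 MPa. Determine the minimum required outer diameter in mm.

ω = 2π·437/60 = 45.76 rad/s, so T = P/ω = 6960 / 45.76 = 152.1 N·m.
For a hollow shaft with d_i/d_o = 0.765: τ_max = 16T/(π d_o³ (1−k⁴)), so d_o = [16T/(π τ_allow (1−k⁴))]^(1/3) = [16·152.1/(π·1.19×10^8·0.6575)]^(1/3) = 0.02147 m.

21.5 mm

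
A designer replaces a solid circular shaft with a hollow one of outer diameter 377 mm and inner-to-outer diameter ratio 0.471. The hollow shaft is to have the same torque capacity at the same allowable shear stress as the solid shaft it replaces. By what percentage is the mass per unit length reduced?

Equal τ_max and T ⇒ the solid shaft needs d_s³ = d_o³(1−k⁴), so d_s = 377·(1−0.471⁴)^(1/3) = 370.7 mm.
Area ratio A_h/A_s = d_o²(1−k²)/d_s² = (1−k²)/(1−k⁴)^(2/3) = 0.8048.
Mass saving = 1 − 0.8048 = 19.5 %.

19.5 %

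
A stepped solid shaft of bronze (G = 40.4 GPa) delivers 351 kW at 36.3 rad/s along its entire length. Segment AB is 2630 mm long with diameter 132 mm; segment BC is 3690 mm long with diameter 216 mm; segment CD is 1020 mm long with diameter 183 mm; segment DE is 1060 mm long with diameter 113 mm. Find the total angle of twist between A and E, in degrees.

2.48°

ω = 36.3 rad/s, so T = P/ω = 351×10³ / 36.30 = 9669 N·m.
J_AB = π(0.132)⁴/32 = 2.98×10^-5 m⁴; J_BC = π(0.216)⁴/32 = 2.14×10^-4 m⁴; J_CD = π(0.183)⁴/32 = 1.10×10^-4 m⁴; J_DE = π(0.113)⁴/32 = 1.60×10^-5 m⁴.
θ = (T/G)·Σ L_i/J_i = (9669/40.4×10⁹)·(2.63/2.98×10^-5 + 3.69/2.14×10^-4 + 1.02/1.10×10^-4 + 1.06/1.60×10^-5) = 0.04332 rad.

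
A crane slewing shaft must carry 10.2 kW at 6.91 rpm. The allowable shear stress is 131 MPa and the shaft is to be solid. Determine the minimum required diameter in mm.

81.8 mm

ω = 2π·6.91/60 = 0.7236 rad/s, so T = P/ω = 10.2×10³ / 0.7236 = 14100 N·m.
For a solid shaft τ_max = 16T/(πd³), so d = (16T/(π τ_allow))^(1/3) = (16·14100/(π·1.31×10^8))^(1/3) = 0.08183 m.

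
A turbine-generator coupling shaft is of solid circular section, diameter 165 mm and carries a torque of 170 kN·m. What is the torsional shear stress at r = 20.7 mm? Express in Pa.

4.84e7 Pa

J = πd⁴/32 = π(0.165)⁴/32 = 7.277×10^-5 m⁴.
Shear stress varies linearly with radius: τ = T·r/J = 170000 × 0.0207 / 7.277×10^-5 = 4.836×10^7 Pa.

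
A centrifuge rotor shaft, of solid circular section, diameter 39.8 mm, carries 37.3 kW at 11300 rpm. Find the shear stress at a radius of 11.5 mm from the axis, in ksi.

ω = 2π·11300/60 = 1183 rad/s, so T = P/ω = 37.3×10³ / 1183 = 31.52 N·m.
J = πd⁴/32 = π(0.0398)⁴/32 = 2.463×10^-7 m⁴.
Shear stress varies linearly with radius: τ = T·r/J = 31.52 × 0.0115 / 2.463×10^-7 = 1.472×10^6 Pa.

0.213 ksi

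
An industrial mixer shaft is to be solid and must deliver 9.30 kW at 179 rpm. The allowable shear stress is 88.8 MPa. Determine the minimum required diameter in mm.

30.5 mm

ω = 2π·179/60 = 18.74 rad/s, so T = P/ω = 9.30×10³ / 18.74 = 496.1 N·m.
For a solid shaft τ_max = 16T/(πd³), so d = (16T/(π τ_allow))^(1/3) = (16·496.1/(π·8.88×10^7))^(1/3) = 0.03053 m.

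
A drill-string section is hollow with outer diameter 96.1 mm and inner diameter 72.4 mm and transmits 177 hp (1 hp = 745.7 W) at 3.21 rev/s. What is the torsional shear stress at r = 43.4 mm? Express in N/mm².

50.0 N/mm²

ω = 2π·3.21 = 20.17 rad/s, so T = P/ω = 177×745.7 / 20.17 = 6544 N·m.
J = π(d_o⁴ − d_i⁴)/32 = π(0.0961⁴ − 0.0724⁴)/32 = 5.676×10^-6 m⁴.
Shear stress varies linearly with radius: τ = T·r/J = 6544 × 0.0434 / 5.676×10^-6 = 5.004×10^7 Pa.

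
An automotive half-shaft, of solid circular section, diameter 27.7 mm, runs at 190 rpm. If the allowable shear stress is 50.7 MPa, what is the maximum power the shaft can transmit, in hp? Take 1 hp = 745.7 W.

5.65 hp

J = πd⁴/32 = π(0.0277)⁴/32 = 5.780×10^-8 m⁴.
T_max = τ_allow·J/r = 5.07×10^7 × 5.780×10^-8 / 0.0138 = 211.6 N·m.
ω = 2π·190/60 = 19.90 rad/s, so P_max = T_max·ω = 4210 W.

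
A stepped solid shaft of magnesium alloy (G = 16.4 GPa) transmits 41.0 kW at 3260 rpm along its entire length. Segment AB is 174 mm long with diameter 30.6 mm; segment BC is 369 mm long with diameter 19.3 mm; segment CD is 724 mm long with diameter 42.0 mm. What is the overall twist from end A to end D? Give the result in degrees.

13.2°

ω = 2π·3260/60 = 341.4 rad/s, so T = P/ω = 41.0×10³ / 341.4 = 120.1 N·m.
J_AB = π(0.0306)⁴/32 = 8.61×10^-8 m⁴; J_BC = π(0.0193)⁴/32 = 1.36×10^-8 m⁴; J_CD = π(0.0420)⁴/32 = 3.05×10^-7 m⁴.
θ = (T/G)·Σ L_i/J_i = (120.1/16.4×10⁹)·(0.174/8.61×10^-8 + 0.369/1.36×10^-8 + 0.724/3.05×10^-7) = 0.2305 rad.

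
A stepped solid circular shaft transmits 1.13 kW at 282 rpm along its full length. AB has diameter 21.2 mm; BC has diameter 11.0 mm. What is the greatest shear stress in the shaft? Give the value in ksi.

ω = 2π·282/60 = 29.53 rad/s, so T = P/ω = 1.13×10³ / 29.53 = 38.26 N·m.
Under the same torque, τ_max = 16T/(πd³) is largest where d is smallest — segment BC (d = 11.0 mm).
τ_max = 16·38.26/(π·(0.0110)³) = 1.464×10^8 Pa.

21.2 ksi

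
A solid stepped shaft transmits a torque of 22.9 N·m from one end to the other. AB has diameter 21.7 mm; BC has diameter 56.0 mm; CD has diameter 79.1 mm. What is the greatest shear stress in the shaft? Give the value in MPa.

Under the same torque, τ_max = 16T/(πd³) is largest where d is smallest — segment AB (d = 21.7 mm).
τ_max = 16·22.90/(π·(0.0217)³) = 1.141×10^7 Pa.

11.4 MPa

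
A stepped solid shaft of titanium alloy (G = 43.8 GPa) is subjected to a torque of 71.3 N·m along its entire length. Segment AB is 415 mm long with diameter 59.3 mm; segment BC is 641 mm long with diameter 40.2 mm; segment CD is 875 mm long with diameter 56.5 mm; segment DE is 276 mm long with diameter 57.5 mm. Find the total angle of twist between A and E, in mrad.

J_AB = π(0.0593)⁴/32 = 1.21×10^-6 m⁴; J_BC = π(0.0402)⁴/32 = 2.56×10^-7 m⁴; J_CD = π(0.0565)⁴/32 = 1.00×10^-6 m⁴; J_DE = π(0.0575)⁴/32 = 1.07×10^-6 m⁴.
θ = (T/G)·Σ L_i/J_i = (71.30/43.8×10⁹)·(0.415/1.21×10^-6 + 0.641/2.56×10^-7 + 0.875/1.00×10^-6 + 0.276/1.07×10^-6) = 6.469×10^-3 rad.

6.47 mrad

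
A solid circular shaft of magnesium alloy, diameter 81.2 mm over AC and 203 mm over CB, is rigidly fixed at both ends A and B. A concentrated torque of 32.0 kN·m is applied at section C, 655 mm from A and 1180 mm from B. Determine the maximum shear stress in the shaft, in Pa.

1.86e7 Pa

Compatibility: T_A·a/J_AC = T_B·b/J_CB with T_A + T_B = T₀.
J_AC = 4.27×10^-6 m⁴, J_CB = 1.67×10^-4 m⁴, so T_A = T₀·(J_AC/a)/((J_AC/a)+(J_CB/b)) = 1411 N·m, T_B = 30590 N·m.
τ in each portion: τ_AC = 1.34×10^7 Pa, τ_CB = 1.86×10^7 Pa; maximum is in CB.
τ_max = T_CB·r/J = 30590·0.102/1.67×10^-4 = 1.862×10^7 Pa.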